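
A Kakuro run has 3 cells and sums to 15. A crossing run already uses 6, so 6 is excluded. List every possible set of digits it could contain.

3 distinct digits from 1–9 sum between 6 and 24.
Dropping sets that contain 6.

{1,5,9}; {2,4,9}; {2,5,8}; {3,4,8}; {3,5,7}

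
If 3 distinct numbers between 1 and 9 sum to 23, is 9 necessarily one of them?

Yes

The only way to make 23 from 3 distinct digits is {6,8,9}, which contains 9.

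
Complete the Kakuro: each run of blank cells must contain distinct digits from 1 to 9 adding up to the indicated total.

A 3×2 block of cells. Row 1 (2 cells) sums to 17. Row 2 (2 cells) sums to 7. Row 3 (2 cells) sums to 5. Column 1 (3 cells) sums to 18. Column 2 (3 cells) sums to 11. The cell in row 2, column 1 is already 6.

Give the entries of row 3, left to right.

17 in 2 cells must be {8,9}.
The 17 across and the 11 down share only 8, so (1,2) = 8.
(2,2) = 7 − 6 = 1 completes the 7 across.
(3,2) = 11 − 9 = 2 completes the 11 down.
(1,1) = 17 − 8 = 9 completes the 17 across.
(3,1) = 5 − 2 = 3 completes the 5 across.

3 2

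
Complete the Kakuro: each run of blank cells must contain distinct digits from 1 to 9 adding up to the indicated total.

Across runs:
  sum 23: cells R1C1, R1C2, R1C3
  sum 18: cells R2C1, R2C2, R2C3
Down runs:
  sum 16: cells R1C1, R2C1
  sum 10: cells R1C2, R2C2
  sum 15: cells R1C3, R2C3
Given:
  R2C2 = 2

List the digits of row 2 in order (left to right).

7 2 9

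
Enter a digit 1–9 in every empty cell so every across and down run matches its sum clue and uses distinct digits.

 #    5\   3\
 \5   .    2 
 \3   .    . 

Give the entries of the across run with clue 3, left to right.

2, 1

3 in 2 cells must be {1,2}.
R1C1 = 5 − 2 = 3 completes the 5 across.
R2C1 = 5 − 3 = 2 completes the 5 down.
R2C2 = 3 − 2 = 1 completes the 3 across.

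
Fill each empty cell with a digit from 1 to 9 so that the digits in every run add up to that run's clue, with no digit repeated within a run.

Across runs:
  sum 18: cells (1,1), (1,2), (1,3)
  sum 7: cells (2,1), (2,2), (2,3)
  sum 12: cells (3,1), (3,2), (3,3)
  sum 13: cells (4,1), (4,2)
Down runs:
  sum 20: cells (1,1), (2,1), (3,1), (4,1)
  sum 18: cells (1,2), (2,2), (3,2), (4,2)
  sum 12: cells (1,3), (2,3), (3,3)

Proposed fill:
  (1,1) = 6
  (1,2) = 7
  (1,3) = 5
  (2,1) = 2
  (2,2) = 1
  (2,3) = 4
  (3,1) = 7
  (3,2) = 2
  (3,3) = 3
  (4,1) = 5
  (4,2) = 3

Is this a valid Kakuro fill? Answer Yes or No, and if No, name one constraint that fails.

No — the down run (1,2)–(4,2) sums to 13, not 18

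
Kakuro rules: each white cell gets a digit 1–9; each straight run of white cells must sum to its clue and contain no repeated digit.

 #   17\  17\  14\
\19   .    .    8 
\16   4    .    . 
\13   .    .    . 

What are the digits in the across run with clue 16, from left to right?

R2C3 = 5: the only remaining digit allowed by both the 16 across and the 14 down.
R3C3 = 14 − 13 = 1 completes the 14 down.
R2C2 = 16 − 9 = 7 completes the 16 across.
No cell is forced outright now. R1C1 can only be 5 or 6 or 7 (the digits allowed by both its 19 across and its 17 down). If R1C1 = 6: then R1C2 would have to be in {5} for the 19 across but in {1,2,4,6,8,9} for the 17 down — contradiction. If R1C1 = 7: that forces R1C2 = 4, after which R3C1 would have to be in {3,4,5,7,8,9} for the 13 across but in {6} for the 17 down — contradiction. So R1C1 = 5.
R1C2 = 19 − 13 = 6 completes the 19 across.
R3C1 = 17 − 9 = 8 completes the 17 down.
R3C2 = 13 − 9 = 4 completes the 13 across.

4, 7, 5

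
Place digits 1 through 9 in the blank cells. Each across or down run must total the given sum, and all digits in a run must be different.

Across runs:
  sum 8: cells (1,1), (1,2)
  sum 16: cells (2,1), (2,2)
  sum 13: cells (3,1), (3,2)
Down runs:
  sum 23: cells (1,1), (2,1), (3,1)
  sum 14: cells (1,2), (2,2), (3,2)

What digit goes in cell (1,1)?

6

16 in 2 cells must be {7,9}; 23 in 3 cells must be {6,8,9}.
The 8 across and the 23 down share only 6, so (1,1) = 6.
(1,2) = 8 − 6 = 2 completes the 8 across.
Given what's placed, (2,1) must be 9 to fit the 16 across and 23 down.
(2,2) = 16 − 9 = 7 completes the 16 across.
(3,1) = 23 − 15 = 8 completes the 23 down.
(3,2) = 13 − 8 = 5 completes the 13 across.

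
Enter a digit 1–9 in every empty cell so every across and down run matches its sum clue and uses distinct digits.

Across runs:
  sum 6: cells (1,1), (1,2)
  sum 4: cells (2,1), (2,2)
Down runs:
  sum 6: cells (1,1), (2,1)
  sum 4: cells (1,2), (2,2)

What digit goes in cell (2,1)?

1

4 in 2 cells must be {1,3}.
The 6 across and the 4 down share only 1, so (1,2) = 1.
The 4 across and the 6 down share only 1, so (2,1) = 1.
(2,2) = 4 − 1 = 3 completes the 4 across.
(1,1) = 6 − 1 = 5 completes the 6 across.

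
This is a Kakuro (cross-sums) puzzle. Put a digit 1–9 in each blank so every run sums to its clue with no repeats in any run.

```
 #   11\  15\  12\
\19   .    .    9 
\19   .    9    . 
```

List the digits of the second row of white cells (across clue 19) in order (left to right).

R1C2 = 15 − 9 = 6 completes the 15 down.
R2C3 = 12 − 9 = 3 completes the 12 down.
R1C1 = 19 − 15 = 4 completes the 19 across.
R2C1 = 19 − 12 = 7 completes the 19 across.

7, 9, 3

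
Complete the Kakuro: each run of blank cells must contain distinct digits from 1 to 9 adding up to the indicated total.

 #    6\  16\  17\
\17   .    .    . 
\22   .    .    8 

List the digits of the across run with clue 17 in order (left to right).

1, 7, 9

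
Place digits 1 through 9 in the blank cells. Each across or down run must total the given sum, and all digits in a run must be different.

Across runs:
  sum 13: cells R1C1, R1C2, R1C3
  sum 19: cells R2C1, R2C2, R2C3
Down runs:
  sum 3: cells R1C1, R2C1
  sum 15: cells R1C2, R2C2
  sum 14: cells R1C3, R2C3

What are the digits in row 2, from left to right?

3 in 2 cells must be {1,2}.
The 19 across and the 3 down share only 2, so R2C1 = 2.
R1C1 = 3 − 2 = 1 completes the 3 down.
Nothing is forced directly, so branch on R2C2, whose candidates are 8 or 9. If R2C2 = 9: then R1C2 would have to be in {3,4,5,7,8,9} for the 13 across but in {6} for the 15 down — contradiction. So R2C2 = 8.
R1C2 = 15 − 8 = 7 completes the 15 down.
R1C3 = 13 − 8 = 5 completes the 13 across.
R2C3 = 19 − 10 = 9 completes the 19 across.

2, 8, 9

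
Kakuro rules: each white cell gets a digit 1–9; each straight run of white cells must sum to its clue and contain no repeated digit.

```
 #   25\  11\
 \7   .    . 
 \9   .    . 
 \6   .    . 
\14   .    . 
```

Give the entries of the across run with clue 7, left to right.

11 in 4 cells must be {1,2,3,5}.
Only 5 fits R4C2 under both its across sum 14 and down sum 11.
R4C1 = 14 − 5 = 9 completes the 14 across.
Nothing is forced directly, so branch on R3C2, whose candidates are 1 or 2. If R3C2 = 2: that forces R3C1 = 4, R1C1 = 5, after which R1C2 would have to be in {2} for the 7 across but in {1,3} for the 11 down — contradiction. So R3C2 = 1.
R3C1 = 6 − 1 = 5 completes the 6 across.
No cell is forced outright now. R1C1 can only be 3 or 4 (the digits allowed by both its 7 across and its 25 down). If R1C1 = 3: then R1C2 would have to be in {4} for the 7 across but in {2,3} for the 11 down — contradiction. So R1C1 = 4.
R1C2 = 7 − 4 = 3 completes the 7 across.

4 3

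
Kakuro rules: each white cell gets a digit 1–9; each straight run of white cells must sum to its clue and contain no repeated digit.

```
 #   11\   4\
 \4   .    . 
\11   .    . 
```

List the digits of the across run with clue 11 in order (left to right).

4 in 2 cells must be {1,3}.
The 4 across and the 11 down share only 3, so R1C1 = 3.
R1C2 = 4 − 3 = 1 completes the 4 across.
R2C1 = 11 − 3 = 8 completes the 11 down.
R2C2 = 11 − 8 = 3 completes the 11 across.

8, 3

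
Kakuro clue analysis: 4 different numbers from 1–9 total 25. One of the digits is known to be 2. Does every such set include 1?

No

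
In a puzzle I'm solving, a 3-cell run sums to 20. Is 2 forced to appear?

Counterexample: {3,8,9} sums to 20 without using 2.

No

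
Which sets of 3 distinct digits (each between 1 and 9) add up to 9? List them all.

{1,2,6}; {1,3,5}; {2,3,4}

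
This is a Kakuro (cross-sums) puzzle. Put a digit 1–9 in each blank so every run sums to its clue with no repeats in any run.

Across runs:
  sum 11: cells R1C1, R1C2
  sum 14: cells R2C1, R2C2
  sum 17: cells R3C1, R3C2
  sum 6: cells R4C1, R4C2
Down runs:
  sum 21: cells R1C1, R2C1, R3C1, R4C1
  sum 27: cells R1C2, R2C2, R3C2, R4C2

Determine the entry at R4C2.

4

17 in 2 cells must be {8,9}.
Nothing is forced directly, so branch on R3C1, whose candidates are 8 or 9. If R3C1 = 9: that forces R3C2 = 8, R4C2 = 4, R4C1 = 2, R2C1 = 6, after which R2C2 would have to be in {8} for the 14 across but in {6,9} for the 27 down — contradiction. So R3C1 = 8.
R3C2 = 17 − 8 = 9 completes the 17 across.
Nothing is forced directly, so branch on R4C2, whose candidates are 4 or 5. If R4C2 = 5: that forces R2C2 = 6, R4C1 = 1, R1C2 = 7, after which R2C1 would have to be in {8} for the 14 across but in {3,5,7,9} for the 21 down — contradiction. So R4C2 = 4.
R4C1 = 6 − 4 = 2 completes the 6 across.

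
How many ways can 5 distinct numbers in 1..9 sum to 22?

9

5 distinct digits from 1–9 sum between 15 and 35.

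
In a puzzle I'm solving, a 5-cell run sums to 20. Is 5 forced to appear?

Counterexample: {1,2,3,6,8} sums to 20 without using 5.

No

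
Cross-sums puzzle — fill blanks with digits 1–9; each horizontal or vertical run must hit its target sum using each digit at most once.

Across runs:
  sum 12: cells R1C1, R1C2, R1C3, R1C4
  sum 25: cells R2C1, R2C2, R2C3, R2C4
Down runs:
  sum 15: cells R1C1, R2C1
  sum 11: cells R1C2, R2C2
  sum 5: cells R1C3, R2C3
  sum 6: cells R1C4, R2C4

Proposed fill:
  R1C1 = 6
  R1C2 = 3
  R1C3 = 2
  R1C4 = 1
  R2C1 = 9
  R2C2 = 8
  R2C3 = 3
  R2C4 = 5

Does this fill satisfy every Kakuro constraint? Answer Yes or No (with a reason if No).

Yes

Across: 6+3+2+1=12; 9+8+3+5=25. Down: 6+9=15; 3+8=11; 2+3=5; 1+5=6. No digit repeats within any run.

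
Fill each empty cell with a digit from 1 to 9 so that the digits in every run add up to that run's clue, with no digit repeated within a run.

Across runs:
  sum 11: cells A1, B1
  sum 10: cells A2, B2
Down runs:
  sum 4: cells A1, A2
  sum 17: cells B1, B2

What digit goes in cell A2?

4 in 2 cells must be {1,3}; 17 in 2 cells must be {8,9}.
The 11 across and the 4 down share only 3, so A1 = 3.
B1 = 11 − 3 = 8 completes the 11 across.
A2 = 4 − 3 = 1 completes the 4 down.
B2 = 10 − 1 = 9 completes the 10 across.

1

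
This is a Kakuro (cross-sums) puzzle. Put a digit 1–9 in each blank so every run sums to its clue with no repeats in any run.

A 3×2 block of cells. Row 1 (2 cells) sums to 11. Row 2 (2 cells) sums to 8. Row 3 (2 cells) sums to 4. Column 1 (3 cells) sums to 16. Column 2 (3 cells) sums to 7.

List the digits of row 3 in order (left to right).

3 1

4 in 2 cells must be {1,3}; 7 in 3 cells must be {1,2,4}.
The 4 across and the 7 down share only 1, so (3,2) = 1.
Given what's placed, (2,2) must be 2 to fit the 8 across and 7 down.
(3,1) = 4 − 1 = 3 completes the 4 across.
(1,2) = 7 − 3 = 4 completes the 7 down.
(2,1) = 8 − 2 = 6 completes the 8 across.
(1,1) = 11 − 4 = 7 completes the 11 across.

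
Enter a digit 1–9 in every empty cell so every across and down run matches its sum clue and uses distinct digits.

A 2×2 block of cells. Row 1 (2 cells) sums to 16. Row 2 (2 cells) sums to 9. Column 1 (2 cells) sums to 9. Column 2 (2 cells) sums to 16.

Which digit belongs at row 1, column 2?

9

16 in 2 cells must be {7,9}.
The 16 across and the 9 down share only 7, so (1,1) = 7.
(1,2) = 16 − 7 = 9 completes the 16 across.
(2,1) = 9 − 7 = 2 completes the 9 down.
(2,2) = 9 − 2 = 7 completes the 9 across.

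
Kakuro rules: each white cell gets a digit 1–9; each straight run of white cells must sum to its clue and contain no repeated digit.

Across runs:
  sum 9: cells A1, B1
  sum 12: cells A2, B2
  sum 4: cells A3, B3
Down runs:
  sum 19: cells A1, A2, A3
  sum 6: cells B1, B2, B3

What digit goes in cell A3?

4 in 2 cells must be {1,3}; 6 in 3 cells must be {1,2,3}.
The 12 across and the 6 down share only 3, so B2 = 3.
The 4 across and the 19 down share only 3, so A3 = 3.
B3 = 4 − 3 = 1 completes the 4 across.
A1 = 7: the only remaining digit allowed by both the 9 across and the 19 down.
B1 = 9 − 7 = 2 completes the 9 across.
A2 = 12 − 3 = 9 completes the 12 across.

3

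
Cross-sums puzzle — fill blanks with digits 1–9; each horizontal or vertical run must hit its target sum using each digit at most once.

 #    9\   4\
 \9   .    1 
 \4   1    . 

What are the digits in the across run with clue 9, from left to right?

8 1

4 in 2 cells must be {1,3}.
R1C1 = 9 − 1 = 8 completes the 9 across.
R2C2 = 4 − 1 = 3 completes the 4 across.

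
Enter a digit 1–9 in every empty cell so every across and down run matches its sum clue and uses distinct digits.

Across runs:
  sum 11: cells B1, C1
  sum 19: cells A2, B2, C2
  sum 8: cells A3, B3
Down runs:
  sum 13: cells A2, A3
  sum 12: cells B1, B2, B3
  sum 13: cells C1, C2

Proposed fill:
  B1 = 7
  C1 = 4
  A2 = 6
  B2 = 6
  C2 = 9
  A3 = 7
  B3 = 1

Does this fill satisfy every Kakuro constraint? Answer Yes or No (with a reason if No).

No — the across run A2–C2 sums to 21, not 19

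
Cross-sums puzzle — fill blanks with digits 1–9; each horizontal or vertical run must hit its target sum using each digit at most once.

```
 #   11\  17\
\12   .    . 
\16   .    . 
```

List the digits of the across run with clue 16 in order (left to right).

7 9

16 in 2 cells must be {7,9}; 17 in 2 cells must be {8,9}.
The 16 across and the 17 down share only 9, so R2C2 = 9.
R1C2 = 17 − 9 = 8 completes the 17 down.
R2C1 = 16 − 9 = 7 completes the 16 across.
R1C1 = 12 − 8 = 4 completes the 12 across.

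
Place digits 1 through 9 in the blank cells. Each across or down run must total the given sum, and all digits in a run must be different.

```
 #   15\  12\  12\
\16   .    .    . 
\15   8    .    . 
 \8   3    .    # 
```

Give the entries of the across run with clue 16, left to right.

R1C1 = 15 − 11 = 4 completes the 15 down.
R3C2 = 8 − 3 = 5 completes the 8 across.
Given what's placed, R1C2 must be 3 to fit the 16 across and 12 down.
R1C3 = 16 − 7 = 9 completes the 16 across.
R2C2 = 12 − 8 = 4 completes the 12 down.
R2C3 = 15 − 12 = 3 completes the 15 across.

4 3 9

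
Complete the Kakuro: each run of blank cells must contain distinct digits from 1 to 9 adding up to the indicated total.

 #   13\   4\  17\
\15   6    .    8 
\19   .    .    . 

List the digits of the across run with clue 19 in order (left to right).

7 3 9

4 in 2 cells must be {1,3}; 17 in 2 cells must be {8,9}.
R1C2 = 15 − 14 = 1 completes the 15 across.
R2C1 = 13 − 6 = 7 completes the 13 down.
R2C2 = 4 − 1 = 3 completes the 4 down.
R2C3 = 19 − 10 = 9 completes the 19 across.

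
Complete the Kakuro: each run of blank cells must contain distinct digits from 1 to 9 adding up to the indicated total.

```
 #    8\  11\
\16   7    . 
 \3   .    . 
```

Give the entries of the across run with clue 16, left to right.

7 9

16 in 2 cells must be {7,9}; 3 in 2 cells must be {1,2}.
R1C2 = 16 − 7 = 9 completes the 16 across.
R2C1 = 8 − 7 = 1 completes the 8 down.
R2C2 = 3 − 1 = 2 completes the 3 across.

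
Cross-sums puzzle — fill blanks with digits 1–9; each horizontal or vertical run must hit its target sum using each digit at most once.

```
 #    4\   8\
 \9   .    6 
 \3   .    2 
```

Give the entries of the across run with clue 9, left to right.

3, 6

3 in 2 cells must be {1,2}; 4 in 2 cells must be {1,3}.
R1C1 = 9 − 6 = 3 completes the 9 across.
R2C1 = 3 − 2 = 1 completes the 3 across.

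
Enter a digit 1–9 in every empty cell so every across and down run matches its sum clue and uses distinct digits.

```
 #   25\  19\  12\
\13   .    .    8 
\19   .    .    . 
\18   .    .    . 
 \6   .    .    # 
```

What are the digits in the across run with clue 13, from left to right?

3 2 8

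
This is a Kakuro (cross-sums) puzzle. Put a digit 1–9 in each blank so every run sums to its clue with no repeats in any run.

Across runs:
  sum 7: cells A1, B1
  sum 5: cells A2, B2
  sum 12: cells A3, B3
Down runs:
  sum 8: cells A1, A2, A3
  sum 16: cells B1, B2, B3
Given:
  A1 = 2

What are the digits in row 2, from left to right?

B1 = 7 − 2 = 5 completes the 7 across.
Given what's placed, A2 must be 1 to fit the 5 across and 8 down.
B2 = 5 − 1 = 4 completes the 5 across.
A3 = 8 − 3 = 5 completes the 8 down.
B3 = 12 − 5 = 7 completes the 12 across.

1 4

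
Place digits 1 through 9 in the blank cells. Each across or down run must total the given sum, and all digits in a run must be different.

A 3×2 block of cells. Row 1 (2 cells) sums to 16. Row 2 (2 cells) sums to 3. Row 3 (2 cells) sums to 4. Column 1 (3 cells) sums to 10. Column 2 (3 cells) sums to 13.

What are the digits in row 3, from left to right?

16 in 2 cells must be {7,9}; 3 in 2 cells must be {1,2}; 4 in 2 cells must be {1,3}.
The 16 across and the 10 down share only 7, so (1,1) = 7.
(1,2) = 16 − 7 = 9 completes the 16 across.
Given what's placed, (2,2) must be 1 to fit the 3 across and 13 down.
(3,1) = 1: the only remaining digit allowed by both the 4 across and the 10 down.
(3,2) = 4 − 1 = 3 completes the 4 across.
(2,1) = 3 − 1 = 2 completes the 3 across.

1 3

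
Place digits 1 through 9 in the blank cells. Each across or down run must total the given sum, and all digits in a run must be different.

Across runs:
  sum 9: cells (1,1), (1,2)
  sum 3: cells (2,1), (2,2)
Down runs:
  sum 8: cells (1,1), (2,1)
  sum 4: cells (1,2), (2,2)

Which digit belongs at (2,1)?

2

3 in 2 cells must be {1,2}; 4 in 2 cells must be {1,3}.
The 3 across and the 4 down share only 1, so (2,2) = 1.
(1,2) = 4 − 1 = 3 completes the 4 down.
(2,1) = 3 − 1 = 2 completes the 3 across.
(1,1) = 9 − 3 = 6 completes the 9 across.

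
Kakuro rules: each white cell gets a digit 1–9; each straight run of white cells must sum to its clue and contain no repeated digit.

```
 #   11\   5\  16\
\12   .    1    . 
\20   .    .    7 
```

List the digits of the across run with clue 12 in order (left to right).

16 in 2 cells must be {7,9}.
R1C3 = 16 − 7 = 9 completes the 16 down.
R2C2 = 5 − 1 = 4 completes the 5 down.
R1C1 = 12 − 10 = 2 completes the 12 across.
R2C1 = 20 − 11 = 9 completes the 20 across.

2 1 9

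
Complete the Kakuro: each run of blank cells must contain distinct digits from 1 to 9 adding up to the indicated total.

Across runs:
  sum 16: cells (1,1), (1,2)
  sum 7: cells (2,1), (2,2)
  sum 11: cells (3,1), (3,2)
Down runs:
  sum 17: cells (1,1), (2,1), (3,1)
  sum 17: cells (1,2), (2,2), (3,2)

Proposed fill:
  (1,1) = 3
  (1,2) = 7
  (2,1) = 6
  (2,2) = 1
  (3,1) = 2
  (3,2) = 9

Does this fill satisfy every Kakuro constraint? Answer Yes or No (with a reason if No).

No — the down run (1,1)–(3,1) sums to 11, not 17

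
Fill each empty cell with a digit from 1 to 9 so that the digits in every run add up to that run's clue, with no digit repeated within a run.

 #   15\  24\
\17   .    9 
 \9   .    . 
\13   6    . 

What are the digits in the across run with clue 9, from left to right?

17 in 2 cells must be {8,9}; 24 in 3 cells must be {7,8,9}.
R1C1 = 17 − 9 = 8 completes the 17 across.
R2C1 = 15 − 14 = 1 completes the 15 down.
R2C2 = 9 − 1 = 8 completes the 9 across.
R3C2 = 13 − 6 = 7 completes the 13 across.

1 8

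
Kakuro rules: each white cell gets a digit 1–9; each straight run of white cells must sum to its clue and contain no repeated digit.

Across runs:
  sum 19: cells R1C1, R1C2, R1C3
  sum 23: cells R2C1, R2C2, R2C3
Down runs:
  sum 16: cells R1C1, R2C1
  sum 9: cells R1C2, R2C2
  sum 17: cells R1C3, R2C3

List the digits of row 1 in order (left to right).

7, 3, 9

23 in 3 cells must be {6,8,9}; 16 in 2 cells must be {7,9}; 17 in 2 cells must be {8,9}.
The 23 across and the 16 down share only 9, so R2C1 = 9.
Given what's placed, R2C3 must be 8 to fit the 23 across and 17 down.
R1C1 = 16 − 9 = 7 completes the 16 down.
R1C3 = 17 − 8 = 9 completes the 17 down.
R2C2 = 23 − 17 = 6 completes the 23 across.
R1C2 = 19 − 16 = 3 completes the 19 across.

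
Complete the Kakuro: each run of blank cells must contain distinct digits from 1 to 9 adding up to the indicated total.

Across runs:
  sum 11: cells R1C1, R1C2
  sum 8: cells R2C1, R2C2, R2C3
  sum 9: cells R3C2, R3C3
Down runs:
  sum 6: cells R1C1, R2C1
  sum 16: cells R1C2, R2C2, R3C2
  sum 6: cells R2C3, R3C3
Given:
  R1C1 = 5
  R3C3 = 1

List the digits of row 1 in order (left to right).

R1C2 = 11 − 5 = 6 completes the 11 across.
R2C1 = 6 − 5 = 1 completes the 6 down.
R2C3 = 6 − 1 = 5 completes the 6 down.
R3C2 = 9 − 1 = 8 completes the 9 across.
R2C2 = 8 − 6 = 2 completes the 8 across.

5, 6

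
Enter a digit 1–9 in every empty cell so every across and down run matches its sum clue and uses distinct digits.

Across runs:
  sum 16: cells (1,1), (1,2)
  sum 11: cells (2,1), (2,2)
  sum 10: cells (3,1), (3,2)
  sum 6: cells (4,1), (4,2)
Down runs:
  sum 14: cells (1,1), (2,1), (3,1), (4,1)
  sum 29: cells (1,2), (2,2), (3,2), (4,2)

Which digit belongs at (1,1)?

16 in 2 cells must be {7,9}; 29 in 4 cells must be {5,7,8,9}.
Only 7 fits (1,1) under both its across sum 16 and down sum 14.

7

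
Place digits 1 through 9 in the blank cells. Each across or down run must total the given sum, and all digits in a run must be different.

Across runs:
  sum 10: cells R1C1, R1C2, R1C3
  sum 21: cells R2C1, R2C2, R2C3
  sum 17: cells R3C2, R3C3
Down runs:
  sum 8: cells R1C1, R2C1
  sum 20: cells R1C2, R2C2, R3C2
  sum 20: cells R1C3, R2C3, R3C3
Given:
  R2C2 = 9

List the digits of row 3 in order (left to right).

17 in 2 cells must be {8,9}.
R3C2 = 8: the only remaining digit allowed by both the 17 across and the 20 down.
R3C3 = 17 − 8 = 9 completes the 17 across.
R1C2 = 20 − 17 = 3 completes the 20 down.
Nothing is forced directly, so branch on R2C1, whose candidates are 5 or 7. If R2C1 = 5: then R1C1 would have to be in {1,2,5,6} for the 10 across but in {3} for the 8 down — contradiction. So R2C1 = 7.
R1C1 = 8 − 7 = 1 completes the 8 down.
R1C3 = 10 − 4 = 6 completes the 10 across.
R2C3 = 21 − 16 = 5 completes the 21 across.

8 9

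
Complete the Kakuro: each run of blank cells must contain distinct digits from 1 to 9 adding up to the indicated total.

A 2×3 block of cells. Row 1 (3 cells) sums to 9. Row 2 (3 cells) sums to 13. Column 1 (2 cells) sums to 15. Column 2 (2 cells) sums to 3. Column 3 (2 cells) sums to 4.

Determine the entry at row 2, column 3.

3

3 in 2 cells must be {1,2}; 4 in 2 cells must be {1,3}.
The 9 across and the 15 down share only 6, so (1,1) = 6.
Given what's placed, (1,3) must be 1 to fit the 9 across and 4 down.
(2,1) = 15 − 6 = 9 completes the 15 down.
(2,2) = 1: the only remaining digit allowed by both the 13 across and the 3 down.
(2,3) = 13 − 10 = 3 completes the 13 across.
(1,2) = 9 − 7 = 2 completes the 9 across.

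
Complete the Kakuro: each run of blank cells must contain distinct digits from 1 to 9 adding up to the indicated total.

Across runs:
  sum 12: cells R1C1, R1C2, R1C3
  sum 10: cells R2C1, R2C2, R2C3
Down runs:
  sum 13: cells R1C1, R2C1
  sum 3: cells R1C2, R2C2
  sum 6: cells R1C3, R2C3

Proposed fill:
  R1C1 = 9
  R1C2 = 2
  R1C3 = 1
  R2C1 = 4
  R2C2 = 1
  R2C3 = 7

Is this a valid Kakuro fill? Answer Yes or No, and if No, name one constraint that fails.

No — the across run R2C1–R2C3 sums to 12, not 10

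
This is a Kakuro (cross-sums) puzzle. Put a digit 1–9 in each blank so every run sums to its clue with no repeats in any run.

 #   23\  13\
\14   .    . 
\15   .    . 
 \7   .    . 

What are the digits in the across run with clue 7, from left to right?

6 1

23 in 3 cells must be {6,8,9}.
The 7 across and the 23 down share only 6, so R3C1 = 6.
R3C2 = 7 − 6 = 1 completes the 7 across.
Nothing is forced directly, so branch on R1C1, whose candidates are 8 or 9. If R1C1 = 8: then R1C2 would have to be in {6} for the 14 across but in {3,4,5,7,8,9} for the 13 down — contradiction. So R1C1 = 9.
R1C2 = 14 − 9 = 5 completes the 14 across.
R2C1 = 23 − 15 = 8 completes the 23 down.
R2C2 = 15 − 8 = 7 completes the 15 across.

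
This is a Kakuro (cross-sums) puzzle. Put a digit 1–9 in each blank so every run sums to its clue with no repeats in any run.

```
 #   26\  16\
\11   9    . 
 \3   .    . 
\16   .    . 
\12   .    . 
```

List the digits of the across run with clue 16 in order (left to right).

7 9

3 in 2 cells must be {1,2}; 16 in 2 cells must be {7,9}.
R1C2 = 11 − 9 = 2 completes the 11 across.
Given what's placed, R2C1 must be 2 to fit the 3 across and 26 down.
R2C2 = 3 − 2 = 1 completes the 3 across.
Given what's placed, R3C1 must be 7 to fit the 16 across and 26 down.
R3C2 = 16 − 7 = 9 completes the 16 across.
R4C1 = 26 − 18 = 8 completes the 26 down.
R4C2 = 12 − 8 = 4 completes the 12 across.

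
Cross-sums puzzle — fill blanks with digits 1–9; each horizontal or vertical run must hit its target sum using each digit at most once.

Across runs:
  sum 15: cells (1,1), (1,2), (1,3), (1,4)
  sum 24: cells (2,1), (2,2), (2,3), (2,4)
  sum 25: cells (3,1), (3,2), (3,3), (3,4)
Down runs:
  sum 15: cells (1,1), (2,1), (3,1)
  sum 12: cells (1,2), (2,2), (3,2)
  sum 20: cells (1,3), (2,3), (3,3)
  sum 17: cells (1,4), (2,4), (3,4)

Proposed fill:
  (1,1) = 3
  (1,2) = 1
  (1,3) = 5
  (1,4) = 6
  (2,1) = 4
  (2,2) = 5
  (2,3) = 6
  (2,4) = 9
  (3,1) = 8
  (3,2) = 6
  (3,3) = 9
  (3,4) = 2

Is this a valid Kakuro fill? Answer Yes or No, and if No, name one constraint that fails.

Yes

Across: 3+1+5+6=15; 4+5+6+9=24; 8+6+9+2=25. Down: 3+4+8=15; 1+5+6=12; 5+6+9=20; 6+9+2=17. No digit repeats within any run.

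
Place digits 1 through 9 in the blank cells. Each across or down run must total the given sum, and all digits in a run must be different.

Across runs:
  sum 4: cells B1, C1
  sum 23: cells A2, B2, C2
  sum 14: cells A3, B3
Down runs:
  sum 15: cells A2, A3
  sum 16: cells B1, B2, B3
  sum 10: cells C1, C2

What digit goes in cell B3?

4 in 2 cells must be {1,3}; 23 in 3 cells must be {6,8,9}.
Nothing is forced directly, so branch on B1, whose candidates are 1 or 3. If B1 = 1: that forces C1 = 3, after which C2 would have to be in {6,8,9} for the 23 across but in {7} for the 10 down — contradiction. So B1 = 3.
C1 = 4 − 3 = 1 completes the 4 across.
C2 = 10 − 1 = 9 completes the 10 down.
No cell is forced outright now. A2 can only be 6 or 8 (the digits allowed by both its 23 across and its 15 down). If A2 = 8: that forces B2 = 6, after which A3 would have to be in {5,6,8,9} for the 14 across but in {7} for the 15 down — contradiction. So A2 = 6.
B2 = 23 − 15 = 8 completes the 23 across.
A3 = 15 − 6 = 9 completes the 15 down.
B3 = 14 − 9 = 5 completes the 14 across.

5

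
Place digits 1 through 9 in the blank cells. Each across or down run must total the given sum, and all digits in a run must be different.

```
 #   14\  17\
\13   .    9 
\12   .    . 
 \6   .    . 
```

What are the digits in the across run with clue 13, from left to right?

R1C1 = 13 − 9 = 4 completes the 13 across.
Nothing is forced directly, so branch on R3C1, whose candidates are 1 or 2. If R3C1 = 2: that forces R2C1 = 8, after which R2C2 would have to be in {4} for the 12 across but in {1,2,3,5,6,7} for the 17 down — contradiction. So R3C1 = 1.
R2C1 = 14 − 5 = 9 completes the 14 down.
R2C2 = 12 − 9 = 3 completes the 12 across.
R3C2 = 6 − 1 = 5 completes the 6 across.

4 9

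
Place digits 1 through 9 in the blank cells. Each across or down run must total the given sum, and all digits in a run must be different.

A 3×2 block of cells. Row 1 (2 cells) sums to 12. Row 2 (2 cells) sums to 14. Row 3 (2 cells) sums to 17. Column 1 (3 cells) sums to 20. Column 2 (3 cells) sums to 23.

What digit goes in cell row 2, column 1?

17 in 2 cells must be {8,9}; 23 in 3 cells must be {6,8,9}.
Nothing is forced directly, so branch on (1,2), whose candidates are 8 or 9. If (1,2) = 8: that forces (1,1) = 4, (2,1) = 9, after which (2,2) would have to be in {5} for the 14 across but in {6,9} for the 23 down — contradiction. So (1,2) = 9.
(1,1) = 12 − 9 = 3 completes the 12 across.
Given what's placed, (3,2) must be 8 to fit the 17 across and 23 down.
(2,2) = 23 − 17 = 6 completes the 23 down.
(3,1) = 17 − 8 = 9 completes the 17 across.
(2,1) = 14 − 6 = 8 completes the 14 across.

8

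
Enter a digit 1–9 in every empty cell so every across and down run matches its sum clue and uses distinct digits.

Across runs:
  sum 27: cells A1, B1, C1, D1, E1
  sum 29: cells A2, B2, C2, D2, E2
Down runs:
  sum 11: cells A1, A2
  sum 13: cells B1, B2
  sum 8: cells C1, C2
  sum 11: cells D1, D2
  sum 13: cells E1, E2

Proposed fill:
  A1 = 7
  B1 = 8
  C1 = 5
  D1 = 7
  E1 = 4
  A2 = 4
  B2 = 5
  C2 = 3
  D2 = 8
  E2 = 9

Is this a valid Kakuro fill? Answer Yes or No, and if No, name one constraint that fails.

No — the across run A1–E1 sums to 31, not 27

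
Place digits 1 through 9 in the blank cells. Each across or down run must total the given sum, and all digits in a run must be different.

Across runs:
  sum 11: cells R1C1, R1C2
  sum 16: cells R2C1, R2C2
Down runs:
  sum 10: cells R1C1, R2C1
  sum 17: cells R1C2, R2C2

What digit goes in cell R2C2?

16 in 2 cells must be {7,9}; 17 in 2 cells must be {8,9}.
The 16 across and the 17 down share only 9, so R2C2 = 9.
R1C2 = 17 − 9 = 8 completes the 17 down.
R2C1 = 16 − 9 = 7 completes the 16 across.
R1C1 = 11 − 8 = 3 completes the 11 across.

9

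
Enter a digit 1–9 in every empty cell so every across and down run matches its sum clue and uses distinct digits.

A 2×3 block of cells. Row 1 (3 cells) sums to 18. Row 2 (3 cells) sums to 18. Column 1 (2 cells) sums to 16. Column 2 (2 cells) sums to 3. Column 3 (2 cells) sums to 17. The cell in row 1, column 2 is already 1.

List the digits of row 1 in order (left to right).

9 1 8

16 in 2 cells must be {7,9}; 3 in 2 cells must be {1,2}; 17 in 2 cells must be {8,9}.
(1,1) = 9: the only remaining digit allowed by both the 18 across and the 16 down.
(1,3) = 18 − 10 = 8 completes the 18 across.
(2,1) = 16 − 9 = 7 completes the 16 down.
(2,2) = 3 − 1 = 2 completes the 3 down.
(2,3) = 18 − 9 = 9 completes the 18 across.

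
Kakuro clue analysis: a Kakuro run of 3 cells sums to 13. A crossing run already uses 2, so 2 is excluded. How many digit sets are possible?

4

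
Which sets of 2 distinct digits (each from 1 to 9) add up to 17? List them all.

{8,9}

2 distinct digits from 1–9 sum between 3 and 17.
Only one set works: {8,9}.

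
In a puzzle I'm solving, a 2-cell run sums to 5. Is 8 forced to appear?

No

Counterexample: {1,4} sums to 5 without using 8.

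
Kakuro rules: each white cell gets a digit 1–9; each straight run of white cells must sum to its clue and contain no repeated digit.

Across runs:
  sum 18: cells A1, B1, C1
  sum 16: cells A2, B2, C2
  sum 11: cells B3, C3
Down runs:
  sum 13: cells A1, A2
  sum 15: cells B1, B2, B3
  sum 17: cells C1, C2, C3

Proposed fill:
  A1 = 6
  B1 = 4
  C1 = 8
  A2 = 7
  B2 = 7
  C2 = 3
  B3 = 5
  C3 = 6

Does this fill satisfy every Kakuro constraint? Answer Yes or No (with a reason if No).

No — the down run B1–B3 sums to 16, not 15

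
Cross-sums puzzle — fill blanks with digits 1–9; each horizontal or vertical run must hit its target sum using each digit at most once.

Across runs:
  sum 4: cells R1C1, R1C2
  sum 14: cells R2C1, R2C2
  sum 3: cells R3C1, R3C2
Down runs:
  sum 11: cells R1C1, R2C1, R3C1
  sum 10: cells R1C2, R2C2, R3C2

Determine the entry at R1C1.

1

4 in 2 cells must be {1,3}; 3 in 2 cells must be {1,2}.
Nothing is forced directly, so branch on R2C2, whose candidates are 5 or 6. If R2C2 = 5: then R2C1 would have to be in {9} for the 14 across but in {1,2,3,4,5,6,7,8} for the 11 down — contradiction. So R2C2 = 6.
R2C1 = 14 − 6 = 8 completes the 14 across.
Given what's placed, R3C2 must be 1 to fit the 3 across and 10 down.
R1C1 = 1: the only remaining digit allowed by both the 4 across and the 11 down.
R1C2 = 4 − 1 = 3 completes the 4 across.
R3C1 = 3 − 1 = 2 completes the 3 across.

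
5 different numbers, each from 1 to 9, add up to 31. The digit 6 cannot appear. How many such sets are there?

2

5 distinct digits from 1–9 sum between 15 and 35.
Dropping sets that contain 6.
Enumerating: {2,5,7,8,9}, {3,4,7,8,9}.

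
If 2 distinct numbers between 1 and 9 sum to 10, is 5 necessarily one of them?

Counterexample: {1,9} sums to 10 without using 5.

No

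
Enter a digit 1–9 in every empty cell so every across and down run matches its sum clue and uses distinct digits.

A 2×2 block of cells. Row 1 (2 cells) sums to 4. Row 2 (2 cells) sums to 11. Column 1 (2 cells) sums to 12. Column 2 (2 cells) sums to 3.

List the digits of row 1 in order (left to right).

3 1

4 in 2 cells must be {1,3}; 3 in 2 cells must be {1,2}.
The 4 across and the 12 down share only 3, so (1,1) = 3.
(1,2) = 4 − 3 = 1 completes the 4 across.
(2,1) = 12 − 3 = 9 completes the 12 down.
(2,2) = 11 − 9 = 2 completes the 11 across.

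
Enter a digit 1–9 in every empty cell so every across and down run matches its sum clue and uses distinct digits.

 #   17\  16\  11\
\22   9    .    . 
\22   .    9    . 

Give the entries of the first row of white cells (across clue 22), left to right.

17 in 2 cells must be {8,9}; 16 in 2 cells must be {7,9}.
R1C2 = 16 − 9 = 7 completes the 16 down.
R1C3 = 22 − 16 = 6 completes the 22 across.
R2C1 = 17 − 9 = 8 completes the 17 down.
R2C3 = 22 − 17 = 5 completes the 22 across.

9, 7, 6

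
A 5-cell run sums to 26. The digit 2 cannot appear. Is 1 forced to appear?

No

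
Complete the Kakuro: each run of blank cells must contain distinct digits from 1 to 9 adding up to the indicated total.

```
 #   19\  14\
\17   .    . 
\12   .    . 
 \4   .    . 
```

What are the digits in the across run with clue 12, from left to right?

7, 5

17 in 2 cells must be {8,9}; 4 in 2 cells must be {1,3}.
The 4 across and the 19 down share only 3, so R3C1 = 3.
R3C2 = 4 − 3 = 1 completes the 4 across.
Given what's placed, R1C1 must be 9 to fit the 17 across and 19 down.
R1C2 = 17 − 9 = 8 completes the 17 across.
R2C1 = 19 − 12 = 7 completes the 19 down.
R2C2 = 12 − 7 = 5 completes the 12 across.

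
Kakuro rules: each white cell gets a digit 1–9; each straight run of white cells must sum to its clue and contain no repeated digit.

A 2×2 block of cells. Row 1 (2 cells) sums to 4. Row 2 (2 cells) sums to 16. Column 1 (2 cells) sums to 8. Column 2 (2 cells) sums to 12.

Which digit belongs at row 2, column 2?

9

4 in 2 cells must be {1,3}; 16 in 2 cells must be {7,9}.
The 4 across and the 12 down share only 3, so (1,2) = 3.
The 16 across and the 8 down share only 7, so (2,1) = 7.
(2,2) = 16 − 7 = 9 completes the 16 across.
(1,1) = 4 − 3 = 1 completes the 4 across.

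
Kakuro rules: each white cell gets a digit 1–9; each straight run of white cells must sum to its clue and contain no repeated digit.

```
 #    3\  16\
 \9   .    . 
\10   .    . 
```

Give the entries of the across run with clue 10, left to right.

3 in 2 cells must be {1,2}; 16 in 2 cells must be {7,9}.
The 9 across and the 16 down share only 7, so R1C2 = 7.
R2C2 = 16 − 7 = 9 completes the 16 down.
R1C1 = 9 − 7 = 2 completes the 9 across.
R2C1 = 10 − 9 = 1 completes the 10 across.

1 9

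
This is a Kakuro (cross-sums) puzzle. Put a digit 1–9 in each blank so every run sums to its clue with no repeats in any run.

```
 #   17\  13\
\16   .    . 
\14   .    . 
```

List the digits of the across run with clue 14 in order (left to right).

8 6

16 in 2 cells must be {7,9}; 17 in 2 cells must be {8,9}.
The 16 across and the 17 down share only 9, so R1C1 = 9.
R1C2 = 16 − 9 = 7 completes the 16 across.
R2C1 = 17 − 9 = 8 completes the 17 down.
R2C2 = 14 − 8 = 6 completes the 14 across.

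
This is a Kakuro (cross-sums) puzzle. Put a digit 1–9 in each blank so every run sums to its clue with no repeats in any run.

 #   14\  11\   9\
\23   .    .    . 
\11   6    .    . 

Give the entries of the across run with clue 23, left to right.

23 in 3 cells must be {6,8,9}.
R1C1 = 14 − 6 = 8 completes the 14 down.
Given what's placed, R1C3 must be 6 to fit the 23 across and 9 down.
R2C3 = 9 − 6 = 3 completes the 9 down.
R1C2 = 23 − 14 = 9 completes the 23 across.
R2C2 = 11 − 9 = 2 completes the 11 across.

8 9 6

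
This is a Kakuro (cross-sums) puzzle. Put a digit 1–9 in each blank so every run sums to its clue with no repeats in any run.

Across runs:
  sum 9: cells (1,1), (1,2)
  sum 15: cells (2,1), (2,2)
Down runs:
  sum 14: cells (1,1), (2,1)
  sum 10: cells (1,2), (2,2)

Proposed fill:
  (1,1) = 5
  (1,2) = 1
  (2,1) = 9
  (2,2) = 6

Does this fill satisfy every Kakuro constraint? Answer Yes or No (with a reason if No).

No — the across run (1,1)–(1,2) sums to 6, not 9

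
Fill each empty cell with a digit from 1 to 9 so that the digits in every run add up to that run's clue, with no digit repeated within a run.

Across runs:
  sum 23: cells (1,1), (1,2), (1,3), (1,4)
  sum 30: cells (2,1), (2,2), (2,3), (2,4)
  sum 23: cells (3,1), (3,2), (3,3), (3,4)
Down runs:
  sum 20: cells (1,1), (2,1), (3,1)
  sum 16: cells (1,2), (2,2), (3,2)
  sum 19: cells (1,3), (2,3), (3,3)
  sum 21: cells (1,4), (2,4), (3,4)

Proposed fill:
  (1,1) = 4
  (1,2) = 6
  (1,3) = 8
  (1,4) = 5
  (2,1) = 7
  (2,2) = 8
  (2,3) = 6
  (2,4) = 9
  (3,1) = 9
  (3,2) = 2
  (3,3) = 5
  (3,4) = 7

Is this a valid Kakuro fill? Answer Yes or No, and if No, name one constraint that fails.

Yes

Across: 4+6+8+5=23; 7+8+6+9=30; 9+2+5+7=23. Down: 4+7+9=20; 6+8+2=16; 8+6+5=19; 5+9+7=21. No digit repeats within any run.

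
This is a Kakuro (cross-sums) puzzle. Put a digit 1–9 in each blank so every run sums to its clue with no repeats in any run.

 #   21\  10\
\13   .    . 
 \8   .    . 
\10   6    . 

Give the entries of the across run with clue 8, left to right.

7 1

R2C1 = 7: the only remaining digit allowed by both the 8 across and the 21 down.
R2C2 = 8 − 7 = 1 completes the 8 across.
R3C2 = 10 − 6 = 4 completes the 10 across.
R1C1 = 21 − 13 = 8 completes the 21 down.
R1C2 = 13 − 8 = 5 completes the 13 across.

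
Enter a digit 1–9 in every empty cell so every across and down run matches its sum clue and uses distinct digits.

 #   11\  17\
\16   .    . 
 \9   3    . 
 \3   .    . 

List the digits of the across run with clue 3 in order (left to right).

1, 2

16 in 2 cells must be {7,9}; 3 in 2 cells must be {1,2}.
Given what's placed, R1C1 must be 7 to fit the 16 across and 11 down.
R1C2 = 16 − 7 = 9 completes the 16 across.
R2C2 = 9 − 3 = 6 completes the 9 across.
R3C1 = 11 − 10 = 1 completes the 11 down.
R3C2 = 3 − 1 = 2 completes the 3 across.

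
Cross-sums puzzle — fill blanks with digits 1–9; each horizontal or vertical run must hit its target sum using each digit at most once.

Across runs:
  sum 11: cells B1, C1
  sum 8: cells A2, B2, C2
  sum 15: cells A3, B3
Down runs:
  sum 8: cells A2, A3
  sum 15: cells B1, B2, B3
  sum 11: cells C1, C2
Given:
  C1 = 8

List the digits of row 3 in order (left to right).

B1 = 11 − 8 = 3 completes the 11 across.
C2 = 11 − 8 = 3 completes the 11 down.
Given what's placed, A2 must be 1 to fit the 8 across and 8 down.
B2 = 8 − 4 = 4 completes the 8 across.
A3 = 8 − 1 = 7 completes the 8 down.
B3 = 15 − 7 = 8 completes the 15 across.

7, 8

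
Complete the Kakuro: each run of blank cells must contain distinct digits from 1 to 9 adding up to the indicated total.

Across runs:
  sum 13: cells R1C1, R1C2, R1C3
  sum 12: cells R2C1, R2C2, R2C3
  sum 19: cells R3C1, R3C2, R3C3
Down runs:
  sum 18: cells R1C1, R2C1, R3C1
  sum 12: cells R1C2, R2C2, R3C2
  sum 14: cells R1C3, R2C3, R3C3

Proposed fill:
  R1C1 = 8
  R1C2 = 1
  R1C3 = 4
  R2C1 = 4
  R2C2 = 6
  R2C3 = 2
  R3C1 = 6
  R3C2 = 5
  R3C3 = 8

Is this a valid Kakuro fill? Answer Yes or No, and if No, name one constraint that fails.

Yes

Across: 8+1+4=13; 4+6+2=12; 6+5+8=19. Down: 8+4+6=18; 1+6+5=12; 4+2+8=14. No digit repeats within any run.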